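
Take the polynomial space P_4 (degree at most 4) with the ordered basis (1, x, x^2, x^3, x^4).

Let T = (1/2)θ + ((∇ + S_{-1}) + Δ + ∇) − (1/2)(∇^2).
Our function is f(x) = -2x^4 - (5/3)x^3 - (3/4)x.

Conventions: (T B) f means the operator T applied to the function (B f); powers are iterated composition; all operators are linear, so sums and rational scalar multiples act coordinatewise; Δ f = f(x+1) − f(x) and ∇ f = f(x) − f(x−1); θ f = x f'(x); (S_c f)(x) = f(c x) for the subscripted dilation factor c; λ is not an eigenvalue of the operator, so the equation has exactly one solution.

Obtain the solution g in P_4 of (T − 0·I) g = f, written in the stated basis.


write g with unknown coordinates in the stated basis and equate coefficients in (T − 0·I) g = f
solving from the highest basis element down gives g = -(2/3)x^4 + (38/3)x^3 - 61x^2 - (1829/2)x + 15241/6
check: T g = -2x^4 - (5/3)x^3 - (3/4)x
so T g − 0·g = -2x^4 - (5/3)x^3 - (3/4)x = f ✓

the result is g(x) = -(2/3)x^4 + (38/3)x^3 - 61x^2 - (1829/2)x + 15241/6


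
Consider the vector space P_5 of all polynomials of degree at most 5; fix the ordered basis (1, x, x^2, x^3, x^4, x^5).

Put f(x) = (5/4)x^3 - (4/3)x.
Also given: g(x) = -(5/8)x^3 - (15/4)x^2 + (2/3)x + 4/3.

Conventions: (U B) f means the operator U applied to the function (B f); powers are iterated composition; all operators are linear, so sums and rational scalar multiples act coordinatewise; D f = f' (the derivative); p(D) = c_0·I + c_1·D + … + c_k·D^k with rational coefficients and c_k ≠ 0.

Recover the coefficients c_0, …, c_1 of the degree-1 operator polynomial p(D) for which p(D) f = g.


c_0 = -1/2, c_1 = -1

D^0 f = (5/4)x^3 - (4/3)x
D^1 f = (15/4)x^2 - 4/3
matching coefficients of g against c_0 f + c_1 Df + … from the top degree down determines the c_i
solution: c_0 = -1/2, c_1 = -1


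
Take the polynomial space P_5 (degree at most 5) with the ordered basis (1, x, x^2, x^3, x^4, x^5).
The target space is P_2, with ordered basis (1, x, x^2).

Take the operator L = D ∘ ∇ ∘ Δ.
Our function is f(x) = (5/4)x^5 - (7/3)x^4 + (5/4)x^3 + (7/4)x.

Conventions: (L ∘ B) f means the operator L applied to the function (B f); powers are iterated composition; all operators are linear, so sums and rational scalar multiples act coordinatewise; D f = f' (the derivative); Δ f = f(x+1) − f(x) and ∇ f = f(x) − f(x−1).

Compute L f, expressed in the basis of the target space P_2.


Δ f = (25/4)x^4 + (19/6)x^3 + (9/4)x^2 + (2/3)x + 23/12
∇ Δ f = 25x^3 - 28x^2 + 20x - 14/3
D ∇ Δ f = 75x^2 - 56x + 20

the image equals g(x) = 75x^2 - 56x + 20


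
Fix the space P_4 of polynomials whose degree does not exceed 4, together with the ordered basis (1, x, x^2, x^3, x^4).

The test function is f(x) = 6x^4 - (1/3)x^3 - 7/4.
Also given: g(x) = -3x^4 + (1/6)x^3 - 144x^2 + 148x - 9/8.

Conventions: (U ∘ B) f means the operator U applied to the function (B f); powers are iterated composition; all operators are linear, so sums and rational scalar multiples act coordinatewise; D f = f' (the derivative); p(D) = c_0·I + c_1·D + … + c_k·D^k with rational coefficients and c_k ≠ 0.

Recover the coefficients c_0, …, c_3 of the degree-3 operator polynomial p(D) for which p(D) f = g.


p(D) = -(1/2)·I − 2·D^2 + D^3, i.e. c_0 = -1/2, c_1 = 0, c_2 = -2, c_3 = 1

D^0 f = 6x^4 - (1/3)x^3 - 7/4
D^1 f = 24x^3 - x^2
D^2 f = 72x^2 - 2x
D^3 f = 144x - 2
matching coefficients of g against c_0 f + c_1 Df + … from the top degree down determines the c_i
solution: c_0 = -1/2, c_1 = 0, c_2 = -2, c_3 = 1


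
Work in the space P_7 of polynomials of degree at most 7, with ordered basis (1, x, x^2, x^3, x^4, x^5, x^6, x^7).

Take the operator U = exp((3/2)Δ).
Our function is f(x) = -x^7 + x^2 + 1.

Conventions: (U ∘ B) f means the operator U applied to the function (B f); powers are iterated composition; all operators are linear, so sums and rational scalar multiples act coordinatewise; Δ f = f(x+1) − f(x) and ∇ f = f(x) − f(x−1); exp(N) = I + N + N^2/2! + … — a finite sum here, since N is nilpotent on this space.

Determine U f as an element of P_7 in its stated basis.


order-1 term: -(21/2)x^6 - (63/2)x^5 - (105/2)x^4 - (105/2)x^3 - (63/2)x^2 - (15/2)x
order-2 term: -(189/4)x^5 - (945/4)x^4 - (2205/4)x^3 - (2835/4)x^2 - (1953/4)x - 279/2
order-3 term: -(945/8)x^4 - (2835/4)x^3 - (14175/8)x^2 - (8505/4)x - 8127/8
order-4 term: -(2835/16)x^3 - (8505/8)x^2 - (36855/16)x - 14175/8
order-5 term: -(5103/32)x^2 - (25515/32)x - 8505/8
order-6 term: -(5103/64)x - 15309/64
order-7 term: -2187/128
the series for exp((3/2)Δ) f terminates at order 7
exp((3/2)Δ) f = -x^7 - (21/2)x^6 - (315/4)x^5 - (3255/8)x^4 - (23835/16)x^3 - (119479/32)x^2 - (371361/64)x - 543445/128

the result is g(x) = -x^7 - (21/2)x^6 - (315/4)x^5 - (3255/8)x^4 - (23835/16)x^3 - (119479/32)x^2 - (371361/64)x - 543445/128


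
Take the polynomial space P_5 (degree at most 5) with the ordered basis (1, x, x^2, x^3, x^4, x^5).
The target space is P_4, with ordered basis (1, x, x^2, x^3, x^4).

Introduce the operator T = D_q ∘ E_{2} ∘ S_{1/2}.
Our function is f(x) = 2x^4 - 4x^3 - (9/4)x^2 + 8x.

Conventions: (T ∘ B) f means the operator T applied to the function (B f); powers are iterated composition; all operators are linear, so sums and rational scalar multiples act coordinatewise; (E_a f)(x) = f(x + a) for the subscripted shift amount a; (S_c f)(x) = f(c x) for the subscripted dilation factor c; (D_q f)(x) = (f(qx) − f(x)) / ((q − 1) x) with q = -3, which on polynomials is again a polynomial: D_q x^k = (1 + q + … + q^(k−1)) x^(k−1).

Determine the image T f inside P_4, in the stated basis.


S_{1/2} f = (1/8)x^4 - (1/2)x^3 - (9/16)x^2 + 4x
E_{2} S_{1/2} f = (1/8)x^4 + (1/2)x^3 - (9/16)x^2 - (1/4)x + 15/4
D_q E_{2} S_{1/2} f = -(5/2)x^3 + (7/2)x^2 + (9/8)x - 1/4

the result is g(x) = -(5/2)x^3 + (7/2)x^2 + (9/8)x - 1/4


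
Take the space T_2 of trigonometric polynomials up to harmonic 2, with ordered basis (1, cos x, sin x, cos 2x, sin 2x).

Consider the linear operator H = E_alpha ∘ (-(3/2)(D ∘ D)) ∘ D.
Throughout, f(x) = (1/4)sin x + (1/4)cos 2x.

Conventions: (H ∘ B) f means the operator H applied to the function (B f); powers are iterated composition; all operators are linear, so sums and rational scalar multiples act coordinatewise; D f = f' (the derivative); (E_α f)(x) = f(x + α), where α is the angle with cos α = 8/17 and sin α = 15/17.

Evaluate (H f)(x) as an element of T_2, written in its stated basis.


the image equals g(x) = (3/17)cos x - (45/136)sin x - (720/289)cos 2x + (483/289)sin 2x

D f = (1/4)cos x - (1/2)sin 2x
D D f = -(1/4)sin x - cos 2x
D D D f = -(1/4)cos x + 2sin 2x
(-(3/2)(D ∘ D)) D f = (3/8)cos x - 3sin 2x
E_alpha (-(3/2)(D ∘ D)) D f = (3/17)cos x - (45/136)sin x - (720/289)cos 2x + (483/289)sin 2x


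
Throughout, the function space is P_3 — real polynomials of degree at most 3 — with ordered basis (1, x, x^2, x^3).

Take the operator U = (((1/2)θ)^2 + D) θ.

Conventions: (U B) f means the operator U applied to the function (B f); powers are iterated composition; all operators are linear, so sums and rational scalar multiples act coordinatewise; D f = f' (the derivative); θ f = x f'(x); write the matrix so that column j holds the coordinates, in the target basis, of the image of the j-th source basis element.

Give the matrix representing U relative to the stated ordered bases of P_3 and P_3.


the matrix is [[0, 1, 0, 0]; [0, 1/4, 4, 0]; [0, 0, 2, 9]; [0, 0, 0, 27/4]] (rows listed top to bottom)

image of 1: 0
image of x: (1/4)x + 1
image of x^2: 2x^2 + 4x
image of x^3: (27/4)x^3 + 9x^2
each image's coordinates form column j of the matrix


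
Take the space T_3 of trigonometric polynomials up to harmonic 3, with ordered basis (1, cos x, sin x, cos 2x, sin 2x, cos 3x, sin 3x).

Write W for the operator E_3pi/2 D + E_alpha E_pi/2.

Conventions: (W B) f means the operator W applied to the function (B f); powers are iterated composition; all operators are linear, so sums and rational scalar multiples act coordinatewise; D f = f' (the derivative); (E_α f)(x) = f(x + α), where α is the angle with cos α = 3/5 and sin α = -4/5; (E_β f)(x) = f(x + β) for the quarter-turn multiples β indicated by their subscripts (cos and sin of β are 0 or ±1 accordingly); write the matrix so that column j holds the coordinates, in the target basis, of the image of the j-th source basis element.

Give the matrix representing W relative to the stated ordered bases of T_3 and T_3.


the matrix is [[1, 0, 0, 0, 0, 0, 0]; [0, 9/5, 3/5, 0, 0, 0, 0]; [0, -3/5, 9/5, 0, 0, 0, 0]; [0, 0, 0, 7/25, -26/25, 0, 0]; [0, 0, 0, 26/25, 7/25, 0, 0]; [0, 0, 0, 0, 0, -419/125, 117/125]; [0, 0, 0, 0, 0, -117/125, -419/125]] (rows listed top to bottom)

image of 1: 1
image of cos x: (9/5)cos x - (3/5)sin x
image of sin x: (3/5)cos x + (9/5)sin x
image of cos 2x: (7/25)cos 2x + (26/25)sin 2x
image of sin 2x: -(26/25)cos 2x + (7/25)sin 2x
image of cos 3x: -(419/125)cos 3x - (117/125)sin 3x
image of sin 3x: (117/125)cos 3x - (419/125)sin 3x
each image's coordinates form column j of the matrix


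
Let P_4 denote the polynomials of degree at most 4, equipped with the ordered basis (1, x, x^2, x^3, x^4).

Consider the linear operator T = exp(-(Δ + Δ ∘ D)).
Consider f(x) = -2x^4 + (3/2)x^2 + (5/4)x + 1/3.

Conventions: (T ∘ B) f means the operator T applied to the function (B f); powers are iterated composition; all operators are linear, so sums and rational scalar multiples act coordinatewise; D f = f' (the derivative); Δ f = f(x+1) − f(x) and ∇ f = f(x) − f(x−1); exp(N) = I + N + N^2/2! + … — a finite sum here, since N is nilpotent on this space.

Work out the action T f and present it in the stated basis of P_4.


order-1 term: 8x^3 + 36x^2 + 29x + 17/4
order-2 term: -12x^2 - 72x - 169/2
order-3 term: 8x + 36
order-4 term: -2
the series for exp(-(Δ + Δ ∘ D)) f terminates at order 4
exp(-(Δ + Δ ∘ D)) f = -2x^4 + 8x^3 + (51/2)x^2 - (135/4)x - 551/12

g(x) = -2x^4 + 8x^3 + (51/2)x^2 - (135/4)x - 551/12


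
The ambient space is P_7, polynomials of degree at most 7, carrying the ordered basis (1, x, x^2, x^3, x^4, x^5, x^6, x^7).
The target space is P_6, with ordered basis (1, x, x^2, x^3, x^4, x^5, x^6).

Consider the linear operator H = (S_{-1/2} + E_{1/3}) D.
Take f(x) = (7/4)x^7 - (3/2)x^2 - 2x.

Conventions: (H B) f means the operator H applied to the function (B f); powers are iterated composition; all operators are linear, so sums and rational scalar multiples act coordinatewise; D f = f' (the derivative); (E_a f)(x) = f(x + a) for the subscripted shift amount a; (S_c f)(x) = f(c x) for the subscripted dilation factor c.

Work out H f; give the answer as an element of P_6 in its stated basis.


the image equals g(x) = (3185/256)x^6 + (49/2)x^5 + (245/12)x^4 + (245/27)x^3 + (245/108)x^2 - (97/81)x - 14531/2916

D f = (49/4)x^6 - 3x - 2
S_{-1/2} D f = (49/256)x^6 + (3/2)x - 2
E_{1/3} D f = (49/4)x^6 + (49/2)x^5 + (245/12)x^4 + (245/27)x^3 + (245/108)x^2 - (437/162)x - 8699/2916
(S_{-1/2} + E_{1/3}) D f = (3185/256)x^6 + (49/2)x^5 + (245/12)x^4 + (245/27)x^3 + (245/108)x^2 - (97/81)x - 14531/2916


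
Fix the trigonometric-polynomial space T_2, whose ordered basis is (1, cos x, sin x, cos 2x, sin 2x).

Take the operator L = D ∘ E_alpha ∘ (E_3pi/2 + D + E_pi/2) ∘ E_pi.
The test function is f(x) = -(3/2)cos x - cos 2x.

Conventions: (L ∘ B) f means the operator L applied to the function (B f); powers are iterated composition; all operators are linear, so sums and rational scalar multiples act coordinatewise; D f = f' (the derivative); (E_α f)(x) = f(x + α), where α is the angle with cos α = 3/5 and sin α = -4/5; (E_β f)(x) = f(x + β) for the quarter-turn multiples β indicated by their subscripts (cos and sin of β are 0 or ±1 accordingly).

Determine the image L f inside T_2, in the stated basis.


the image equals g(x) = -(9/10)cos x - (6/5)sin x + (68/25)cos 2x + (124/25)sin 2x

E_pi f = (3/2)cos x - cos 2x
E_3pi/2 E_pi f = (3/2)sin x + cos 2x
D E_pi f = -(3/2)sin x + 2sin 2x
E_pi/2 E_pi f = -(3/2)sin x + cos 2x
(E_3pi/2 + D + E_pi/2) E_pi f = -(3/2)sin x + 2cos 2x + 2sin 2x
E_alpha (E_3pi/2 + D + E_pi/2) E_pi f = (6/5)cos x - (9/10)sin x - (62/25)cos 2x + (34/25)sin 2x
D E_alpha (E_3pi/2 + D + E_pi/2) E_pi f = -(9/10)cos x - (6/5)sin x + (68/25)cos 2x + (124/25)sin 2x


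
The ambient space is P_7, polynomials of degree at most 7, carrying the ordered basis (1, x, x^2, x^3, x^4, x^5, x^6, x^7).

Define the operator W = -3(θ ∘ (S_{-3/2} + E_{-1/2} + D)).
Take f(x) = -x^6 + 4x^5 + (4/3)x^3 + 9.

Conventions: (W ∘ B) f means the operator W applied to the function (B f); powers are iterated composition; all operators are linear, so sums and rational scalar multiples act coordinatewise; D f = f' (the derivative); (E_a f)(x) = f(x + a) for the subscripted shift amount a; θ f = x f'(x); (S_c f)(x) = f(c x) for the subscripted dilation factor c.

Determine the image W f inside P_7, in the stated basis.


S_{-3/2} f = -(729/64)x^6 - (243/8)x^5 - (9/2)x^3 + 9
E_{-1/2} f = -x^6 + 7x^5 - (55/4)x^4 + (83/6)x^3 - (127/16)x^2 + (39/16)x + 1669/192
D f = -6x^5 + 20x^4 + 4x^2
(S_{-3/2} + E_{-1/2} + D) f = -(793/64)x^6 - (235/8)x^5 + (25/4)x^4 + (28/3)x^3 - (63/16)x^2 + (39/16)x + 3397/192
θ (S_{-3/2} + E_{-1/2} + D) f = -(2379/32)x^6 - (1175/8)x^5 + 25x^4 + 28x^3 - (63/8)x^2 + (39/16)x
(-3(θ ∘ (S_{-3/2} + E_{-1/2} + D))) f = (7137/32)x^6 + (3525/8)x^5 - 75x^4 - 84x^3 + (189/8)x^2 - (117/16)x

g(x) = (7137/32)x^6 + (3525/8)x^5 - 75x^4 - 84x^3 + (189/8)x^2 - (117/16)x


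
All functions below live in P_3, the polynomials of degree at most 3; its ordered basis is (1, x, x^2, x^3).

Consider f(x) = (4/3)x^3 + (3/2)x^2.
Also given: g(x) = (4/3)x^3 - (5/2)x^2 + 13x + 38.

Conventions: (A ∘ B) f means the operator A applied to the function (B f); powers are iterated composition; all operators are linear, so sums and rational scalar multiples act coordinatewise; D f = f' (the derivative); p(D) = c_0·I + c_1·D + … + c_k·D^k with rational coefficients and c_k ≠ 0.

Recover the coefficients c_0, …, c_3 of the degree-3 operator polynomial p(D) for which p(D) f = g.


p(D) = I − D + 2·D^2 + 4·D^3, i.e. c_0 = 1, c_1 = -1, c_2 = 2, c_3 = 4

D^0 f = (4/3)x^3 + (3/2)x^2
D^1 f = 4x^2 + 3x
D^2 f = 8x + 3
D^3 f = 8
matching coefficients of g against c_0 f + c_1 Df + … from the top degree down determines the c_i
solution: c_0 = 1, c_1 = -1, c_2 = 2, c_3 = 4


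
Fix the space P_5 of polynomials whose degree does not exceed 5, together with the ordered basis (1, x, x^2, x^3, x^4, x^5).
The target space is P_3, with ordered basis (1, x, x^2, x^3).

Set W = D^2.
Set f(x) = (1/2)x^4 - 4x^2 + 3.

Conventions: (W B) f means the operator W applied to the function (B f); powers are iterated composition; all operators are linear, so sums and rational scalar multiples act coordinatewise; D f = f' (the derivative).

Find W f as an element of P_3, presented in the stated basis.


D f = 2x^3 - 8x
D D f = 6x^2 - 8

the result is g(x) = 6x^2 - 8


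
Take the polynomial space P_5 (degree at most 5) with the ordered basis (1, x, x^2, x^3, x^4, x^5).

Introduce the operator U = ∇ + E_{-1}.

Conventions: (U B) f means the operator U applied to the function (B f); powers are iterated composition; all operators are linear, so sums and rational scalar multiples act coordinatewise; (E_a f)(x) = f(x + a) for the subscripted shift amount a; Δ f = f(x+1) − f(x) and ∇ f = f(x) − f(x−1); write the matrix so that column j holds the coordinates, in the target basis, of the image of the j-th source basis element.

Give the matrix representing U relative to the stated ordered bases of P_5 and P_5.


the matrix is [[1, 0, 0, 0, 0, 0]; [0, 1, 0, 0, 0, 0]; [0, 0, 1, 0, 0, 0]; [0, 0, 0, 1, 0, 0]; [0, 0, 0, 0, 1, 0]; [0, 0, 0, 0, 0, 1]] (rows listed top to bottom)

image of 1: 1
image of x: x
image of x^2: x^2
image of x^3: x^3
image of x^4: x^4
image of x^5: x^5
each image's coordinates form column j of the matrix


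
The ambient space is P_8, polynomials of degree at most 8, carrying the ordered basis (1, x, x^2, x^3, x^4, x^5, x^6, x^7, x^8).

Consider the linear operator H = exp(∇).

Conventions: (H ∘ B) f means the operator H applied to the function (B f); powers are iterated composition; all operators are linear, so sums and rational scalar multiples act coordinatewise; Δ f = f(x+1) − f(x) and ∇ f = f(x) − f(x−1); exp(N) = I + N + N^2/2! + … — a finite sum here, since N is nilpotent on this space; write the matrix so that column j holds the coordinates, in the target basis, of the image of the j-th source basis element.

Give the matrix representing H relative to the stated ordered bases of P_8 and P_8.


image of 1: 1
image of x: x + 1
image of x^2: x^2 + 2x
image of x^3: x^3 + 3x^2 - 1
image of x^4: x^4 + 4x^3 - 4x + 1
image of x^5: x^5 + 5x^4 - 10x^2 + 5x + 2
image of x^6: x^6 + 6x^5 - 20x^3 + 15x^2 + 12x - 9
image of x^7: x^7 + 7x^6 - 35x^4 + 35x^3 + 42x^2 - 63x + 9
image of x^8: x^8 + 8x^7 - 56x^5 + 70x^4 + 112x^3 - 252x^2 + 72x + 50
each image's coordinates form column j of the matrix

the matrix is [[1, 1, 0, -1, 1, 2, -9, 9, 50]; [0, 1, 2, 0, -4, 5, 12, -63, 72]; [0, 0, 1, 3, 0, -10, 15, 42, -252]; [0, 0, 0, 1, 4, 0, -20, 35, 112]; [0, 0, 0, 0, 1, 5, 0, -35, 70]; [0, 0, 0, 0, 0, 1, 6, 0, -56]; [0, 0, 0, 0, 0, 0, 1, 7, 0]; [0, 0, 0, 0, 0, 0, 0, 1, 8]; [0, 0, 0, 0, 0, 0, 0, 0, 1]] (rows listed top to bottom)


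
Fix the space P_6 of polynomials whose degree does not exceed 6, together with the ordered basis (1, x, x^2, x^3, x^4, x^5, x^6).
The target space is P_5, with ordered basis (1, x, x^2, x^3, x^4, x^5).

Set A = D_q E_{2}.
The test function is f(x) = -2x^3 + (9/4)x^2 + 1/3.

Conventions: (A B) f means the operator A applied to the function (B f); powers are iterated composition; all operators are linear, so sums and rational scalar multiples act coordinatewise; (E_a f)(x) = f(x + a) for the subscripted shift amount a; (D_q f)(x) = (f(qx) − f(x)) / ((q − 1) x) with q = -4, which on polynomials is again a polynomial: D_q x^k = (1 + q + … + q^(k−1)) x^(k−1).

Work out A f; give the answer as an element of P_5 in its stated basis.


E_{2} f = -2x^3 - (39/4)x^2 - 15x - 20/3
D_q E_{2} f = -26x^2 + (117/4)x - 15

the result is g(x) = -26x^2 + (117/4)x - 15


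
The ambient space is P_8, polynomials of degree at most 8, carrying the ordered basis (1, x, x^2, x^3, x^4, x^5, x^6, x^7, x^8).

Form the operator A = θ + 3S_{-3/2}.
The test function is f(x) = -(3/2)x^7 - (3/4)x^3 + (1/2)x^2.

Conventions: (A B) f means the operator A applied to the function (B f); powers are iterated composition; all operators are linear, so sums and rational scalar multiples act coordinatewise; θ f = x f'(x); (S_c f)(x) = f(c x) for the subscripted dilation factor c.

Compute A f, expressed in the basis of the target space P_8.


θ f = -(21/2)x^7 - (9/4)x^3 + x^2
S_{-3/2} f = (6561/256)x^7 + (81/32)x^3 + (9/8)x^2
(3S_{-3/2}) f = (19683/256)x^7 + (243/32)x^3 + (27/8)x^2
(θ + 3S_{-3/2}) f = (16995/256)x^7 + (171/32)x^3 + (35/8)x^2

the image equals g(x) = (16995/256)x^7 + (171/32)x^3 + (35/8)x^2


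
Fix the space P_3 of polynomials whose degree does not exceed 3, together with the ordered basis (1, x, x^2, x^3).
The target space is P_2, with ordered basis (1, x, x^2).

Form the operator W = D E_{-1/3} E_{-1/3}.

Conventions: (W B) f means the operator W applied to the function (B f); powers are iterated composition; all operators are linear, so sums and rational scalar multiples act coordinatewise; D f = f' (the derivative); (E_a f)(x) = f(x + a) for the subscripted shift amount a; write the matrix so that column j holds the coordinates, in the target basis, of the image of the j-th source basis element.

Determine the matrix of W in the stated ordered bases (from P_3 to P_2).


image of 1: 0
image of x: 1
image of x^2: 2x - 4/3
image of x^3: 3x^2 - 4x + 4/3
each image's coordinates form column j of the matrix

the matrix is [[0, 1, -4/3, 4/3]; [0, 0, 2, -4]; [0, 0, 0, 3]] (rows listed top to bottom)


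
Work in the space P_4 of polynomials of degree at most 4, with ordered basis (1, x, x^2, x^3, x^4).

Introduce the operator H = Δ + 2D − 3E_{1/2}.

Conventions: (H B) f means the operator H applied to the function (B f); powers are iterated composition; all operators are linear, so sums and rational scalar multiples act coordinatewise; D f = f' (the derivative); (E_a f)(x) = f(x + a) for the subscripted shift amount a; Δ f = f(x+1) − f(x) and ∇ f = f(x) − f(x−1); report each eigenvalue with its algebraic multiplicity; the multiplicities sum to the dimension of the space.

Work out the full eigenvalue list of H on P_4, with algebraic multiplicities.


image of 1: -3
image of x: -3x + 3/2
image of x^2: -3x^2 + 3x + 1/4
image of x^3: -3x^3 + (9/2)x^2 + (3/4)x + 5/8
image of x^4: -3x^4 + 6x^3 + (3/2)x^2 + (5/2)x + 13/16
the matrix is upper triangular; its diagonal is (-3, -3, -3, -3, -3)
for a triangular matrix the eigenvalues are the diagonal entries, with algebraic multiplicity their repetition count

λ = -3 (multiplicity 5)


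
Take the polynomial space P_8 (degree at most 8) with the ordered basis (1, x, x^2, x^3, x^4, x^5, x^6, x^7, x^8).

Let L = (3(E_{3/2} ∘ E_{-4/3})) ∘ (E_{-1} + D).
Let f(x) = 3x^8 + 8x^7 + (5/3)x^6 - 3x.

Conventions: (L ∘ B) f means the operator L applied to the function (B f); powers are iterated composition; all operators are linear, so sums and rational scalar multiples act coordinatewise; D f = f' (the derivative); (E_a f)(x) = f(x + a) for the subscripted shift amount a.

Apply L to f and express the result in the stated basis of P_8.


the image equals g(x) = 9x^8 + 36x^7 + 292x^6 + (820/3)x^5 - (565/24)x^4 + (18415/108)x^3 - (50839/648)x^2 + (9959/648)x - 825371/186624

E_{-1} f = 3x^8 - 16x^7 + (89/3)x^6 - 10x^5 - 45x^4 + (236/3)x^3 - 59x^2 + 19x - 1/3
D f = 24x^7 + 56x^6 + 10x^5 - 3
(E_{-1} + D) f = 3x^8 + 8x^7 + (257/3)x^6 - 45x^4 + (236/3)x^3 - 59x^2 + 19x - 10/3
E_{-4/3} (E_{-1} + D) f = 3x^8 - 24x^7 + (481/3)x^6 - (7064/9)x^5 + (20155/9)x^4 - (288812/81)x^3 + (722095/243)x^2 - (245087/243)x - 23798/2187
E_{3/2} E_{-4/3} (E_{-1} + D) f = 3x^8 + 12x^7 + (292/3)x^6 + (820/9)x^5 - (565/72)x^4 + (18415/324)x^3 - (50839/1944)x^2 + (9959/1944)x - 825371/559872
(3(E_{3/2} ∘ E_{-4/3})) (E_{-1} + D) f = 9x^8 + 36x^7 + 292x^6 + (820/3)x^5 - (565/24)x^4 + (18415/108)x^3 - (50839/648)x^2 + (9959/648)x - 825371/186624


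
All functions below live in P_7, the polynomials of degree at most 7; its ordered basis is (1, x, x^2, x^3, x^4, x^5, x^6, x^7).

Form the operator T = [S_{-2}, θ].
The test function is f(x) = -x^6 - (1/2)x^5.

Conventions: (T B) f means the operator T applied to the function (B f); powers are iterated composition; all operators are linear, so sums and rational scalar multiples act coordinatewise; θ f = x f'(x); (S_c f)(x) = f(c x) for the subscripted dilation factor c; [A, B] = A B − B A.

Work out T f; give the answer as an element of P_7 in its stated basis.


the image equals g(x) = 0

θ f = -6x^6 - (5/2)x^5
S_{-2} θ f = -384x^6 + 80x^5
S_{-2} f = -64x^6 + 16x^5
θ S_{-2} f = -384x^6 + 80x^5
[S_{-2}, θ] f = 0


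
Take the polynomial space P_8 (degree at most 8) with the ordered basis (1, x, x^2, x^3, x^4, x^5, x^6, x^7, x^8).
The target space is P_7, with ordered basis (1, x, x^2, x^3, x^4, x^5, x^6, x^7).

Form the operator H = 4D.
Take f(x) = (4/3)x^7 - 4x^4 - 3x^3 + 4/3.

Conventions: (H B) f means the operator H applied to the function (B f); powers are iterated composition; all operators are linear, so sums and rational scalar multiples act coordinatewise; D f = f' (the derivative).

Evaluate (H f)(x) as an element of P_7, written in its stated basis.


the result is g(x) = (112/3)x^6 - 64x^3 - 36x^2

D f = (28/3)x^6 - 16x^3 - 9x^2
(4D) f = (112/3)x^6 - 64x^3 - 36x^2


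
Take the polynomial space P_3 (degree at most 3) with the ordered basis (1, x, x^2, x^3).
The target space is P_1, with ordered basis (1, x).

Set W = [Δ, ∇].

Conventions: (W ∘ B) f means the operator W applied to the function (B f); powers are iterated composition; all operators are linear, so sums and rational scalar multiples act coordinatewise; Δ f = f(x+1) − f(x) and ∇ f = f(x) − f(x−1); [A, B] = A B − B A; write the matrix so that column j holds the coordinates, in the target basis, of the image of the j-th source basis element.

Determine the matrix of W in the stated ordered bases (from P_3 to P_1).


the matrix is [[0, 0, 0, 0]; [0, 0, 0, 0]] (rows listed top to bottom)

image of 1: 0
image of x: 0
image of x^2: 0
image of x^3: 0
each image's coordinates form column j of the matrix


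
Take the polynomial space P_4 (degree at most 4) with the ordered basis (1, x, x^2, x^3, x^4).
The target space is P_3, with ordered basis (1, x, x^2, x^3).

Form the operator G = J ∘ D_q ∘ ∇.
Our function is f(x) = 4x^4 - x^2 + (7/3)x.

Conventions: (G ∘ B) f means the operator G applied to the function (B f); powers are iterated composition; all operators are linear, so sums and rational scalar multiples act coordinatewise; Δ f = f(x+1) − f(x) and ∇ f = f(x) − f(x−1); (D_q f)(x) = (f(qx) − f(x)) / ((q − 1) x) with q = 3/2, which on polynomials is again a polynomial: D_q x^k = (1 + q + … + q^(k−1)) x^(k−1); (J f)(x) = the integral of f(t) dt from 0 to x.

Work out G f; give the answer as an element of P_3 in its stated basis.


the result is g(x) = (76/3)x^3 - 30x^2 + 14x

∇ f = 16x^3 - 24x^2 + 14x - 2/3
D_q ∇ f = 76x^2 - 60x + 14
J D_q ∇ f = (76/3)x^3 - 30x^2 + 14x


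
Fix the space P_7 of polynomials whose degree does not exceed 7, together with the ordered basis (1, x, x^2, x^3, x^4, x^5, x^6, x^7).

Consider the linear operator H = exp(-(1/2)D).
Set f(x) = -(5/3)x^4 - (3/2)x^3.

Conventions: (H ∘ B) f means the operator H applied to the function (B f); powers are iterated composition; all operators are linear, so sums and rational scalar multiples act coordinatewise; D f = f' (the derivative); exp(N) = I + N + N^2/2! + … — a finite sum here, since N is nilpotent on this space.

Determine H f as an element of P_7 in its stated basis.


the result is g(x) = -(5/3)x^4 + (11/6)x^3 - (1/4)x^2 - (7/24)x + 1/12

order-1 term: (10/3)x^3 + (9/4)x^2
order-2 term: -(5/2)x^2 - (9/8)x
order-3 term: (5/6)x + 3/16
order-4 term: -5/48
the series for exp(-(1/2)D) f terminates at order 4
exp(-(1/2)D) f = -(5/3)x^4 + (11/6)x^3 - (1/4)x^2 - (7/24)x + 1/12


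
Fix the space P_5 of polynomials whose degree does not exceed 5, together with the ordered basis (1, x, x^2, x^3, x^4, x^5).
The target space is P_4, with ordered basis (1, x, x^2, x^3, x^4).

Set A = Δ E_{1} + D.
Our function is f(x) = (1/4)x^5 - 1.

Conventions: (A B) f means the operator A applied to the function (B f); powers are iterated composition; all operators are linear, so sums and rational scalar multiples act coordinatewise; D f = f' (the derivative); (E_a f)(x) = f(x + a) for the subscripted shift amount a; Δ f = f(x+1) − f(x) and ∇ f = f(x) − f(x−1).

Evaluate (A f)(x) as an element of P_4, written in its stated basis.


the result is g(x) = (5/2)x^4 + (15/2)x^3 + (35/2)x^2 + (75/4)x + 31/4

E_{1} f = (1/4)x^5 + (5/4)x^4 + (5/2)x^3 + (5/2)x^2 + (5/4)x - 3/4
Δ E_{1} f = (5/4)x^4 + (15/2)x^3 + (35/2)x^2 + (75/4)x + 31/4
D f = (5/4)x^4
(Δ E_{1} + D) f = (5/2)x^4 + (15/2)x^3 + (35/2)x^2 + (75/4)x + 31/4


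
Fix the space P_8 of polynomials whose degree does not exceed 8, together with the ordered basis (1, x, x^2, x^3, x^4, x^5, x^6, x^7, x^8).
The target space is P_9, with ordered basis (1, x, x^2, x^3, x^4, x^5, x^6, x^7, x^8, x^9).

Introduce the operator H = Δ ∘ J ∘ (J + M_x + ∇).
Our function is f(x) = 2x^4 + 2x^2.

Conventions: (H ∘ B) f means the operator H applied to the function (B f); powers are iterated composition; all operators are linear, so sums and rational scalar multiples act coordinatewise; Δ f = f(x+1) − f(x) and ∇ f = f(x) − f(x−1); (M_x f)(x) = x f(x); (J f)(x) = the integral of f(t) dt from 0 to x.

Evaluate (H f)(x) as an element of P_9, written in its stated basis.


the result is g(x) = (12/5)x^5 + 6x^4 + (56/3)x^3 + 10x^2 + (196/15)x + 16/15

J f = (2/5)x^5 + (2/3)x^3
M_x f = 2x^5 + 2x^3
∇ f = 8x^3 - 12x^2 + 12x - 4
(J + M_x + ∇) f = (12/5)x^5 + (32/3)x^3 - 12x^2 + 12x - 4
J (J + M_x + ∇) f = (2/5)x^6 + (8/3)x^4 - 4x^3 + 6x^2 - 4x
Δ J (J + M_x + ∇) f = (12/5)x^5 + 6x^4 + (56/3)x^3 + 10x^2 + (196/15)x + 16/15


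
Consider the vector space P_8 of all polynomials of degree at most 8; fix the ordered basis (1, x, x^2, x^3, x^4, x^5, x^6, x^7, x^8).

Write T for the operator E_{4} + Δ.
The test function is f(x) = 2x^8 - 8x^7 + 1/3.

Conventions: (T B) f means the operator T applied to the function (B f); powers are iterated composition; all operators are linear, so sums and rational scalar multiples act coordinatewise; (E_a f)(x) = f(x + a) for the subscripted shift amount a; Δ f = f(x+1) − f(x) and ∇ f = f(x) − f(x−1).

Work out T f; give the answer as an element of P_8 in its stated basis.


the result is g(x) = 2x^8 + 72x^7 + 672x^6 + 4424x^5 + 17780x^4 + 42840x^3 + 57232x^2 + 32728x - 17/3

E_{4} f = 2x^8 + 56x^7 + 672x^6 + 4480x^5 + 17920x^4 + 43008x^3 + 57344x^2 + 32768x + 1/3
Δ f = 16x^7 - 56x^5 - 140x^4 - 168x^3 - 112x^2 - 40x - 6
(E_{4} + Δ) f = 2x^8 + 72x^7 + 672x^6 + 4424x^5 + 17780x^4 + 42840x^3 + 57232x^2 + 32728x - 17/3


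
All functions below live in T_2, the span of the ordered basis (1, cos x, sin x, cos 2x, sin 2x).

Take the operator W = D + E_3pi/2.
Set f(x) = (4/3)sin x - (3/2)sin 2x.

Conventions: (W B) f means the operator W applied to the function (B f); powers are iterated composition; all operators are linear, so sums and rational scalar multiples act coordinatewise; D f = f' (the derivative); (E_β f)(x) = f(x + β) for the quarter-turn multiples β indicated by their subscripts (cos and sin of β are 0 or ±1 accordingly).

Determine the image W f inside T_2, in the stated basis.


the image equals g(x) = -3cos 2x + (3/2)sin 2x

D f = (4/3)cos x - 3cos 2x
E_3pi/2 f = -(4/3)cos x + (3/2)sin 2x
(D + E_3pi/2) f = -3cos 2x + (3/2)sin 2x


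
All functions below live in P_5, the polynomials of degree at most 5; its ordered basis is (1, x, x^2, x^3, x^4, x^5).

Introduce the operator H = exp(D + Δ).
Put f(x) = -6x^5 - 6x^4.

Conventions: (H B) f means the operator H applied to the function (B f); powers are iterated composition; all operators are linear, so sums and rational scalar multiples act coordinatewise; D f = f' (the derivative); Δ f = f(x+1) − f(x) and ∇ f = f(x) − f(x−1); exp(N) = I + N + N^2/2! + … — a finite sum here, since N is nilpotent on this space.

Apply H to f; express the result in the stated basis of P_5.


g(x) = -6x^5 - 66x^4 - 348x^3 - 1080x^2 - 1920x - 1530

order-1 term: -60x^4 - 108x^3 - 96x^2 - 54x - 12
order-2 term: -240x^3 - 504x^2 - 474x - 186
order-3 term: -480x^2 - 912x - 564
order-4 term: -480x - 576
order-5 term: -192
the series for exp(D + Δ) f terminates at order 5
exp(D + Δ) f = -6x^5 - 66x^4 - 348x^3 - 1080x^2 - 1920x - 1530


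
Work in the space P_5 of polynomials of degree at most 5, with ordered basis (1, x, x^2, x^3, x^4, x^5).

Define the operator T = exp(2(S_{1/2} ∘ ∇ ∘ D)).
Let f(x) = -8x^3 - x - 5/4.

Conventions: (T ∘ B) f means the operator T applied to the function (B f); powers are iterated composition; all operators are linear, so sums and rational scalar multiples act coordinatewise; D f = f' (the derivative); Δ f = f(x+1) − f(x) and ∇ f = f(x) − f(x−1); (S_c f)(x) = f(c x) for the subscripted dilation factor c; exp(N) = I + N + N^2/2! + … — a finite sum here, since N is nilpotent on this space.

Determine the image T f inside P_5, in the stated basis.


the image equals g(x) = -8x^3 - 49x + 187/4

order-1 term: -48x + 48
the series for exp(2(S_{1/2} ∘ ∇ ∘ D)) f terminates at order 1
exp(2(S_{1/2} ∘ ∇ ∘ D)) f = -8x^3 - 49x + 187/4


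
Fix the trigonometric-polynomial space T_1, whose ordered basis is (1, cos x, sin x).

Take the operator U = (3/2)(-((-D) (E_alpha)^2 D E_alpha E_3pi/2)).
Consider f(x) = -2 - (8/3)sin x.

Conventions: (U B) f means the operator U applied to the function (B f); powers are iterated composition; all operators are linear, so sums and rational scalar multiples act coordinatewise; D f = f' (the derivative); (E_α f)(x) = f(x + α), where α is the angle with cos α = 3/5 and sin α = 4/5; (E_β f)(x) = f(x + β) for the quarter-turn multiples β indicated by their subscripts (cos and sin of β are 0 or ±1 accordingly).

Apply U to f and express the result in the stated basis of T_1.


E_3pi/2 f = -2 + (8/3)cos x
E_alpha E_3pi/2 f = -2 + (8/5)cos x - (32/15)sin x
D E_alpha E_3pi/2 f = -(32/15)cos x - (8/5)sin x
E_alpha (D E_alpha E_3pi/2) f = -(64/25)cos x + (56/75)sin x
E_alpha E_alpha (D E_alpha E_3pi/2) f = -(352/375)cos x + (312/125)sin x
D (E_alpha)^2 (D E_alpha E_3pi/2) f = (312/125)cos x + (352/375)sin x
(-D) (E_alpha)^2 (D E_alpha E_3pi/2) f = -(312/125)cos x - (352/375)sin x
(-((-D) (E_alpha)^2 D E_alpha E_3pi/2)) f = (312/125)cos x + (352/375)sin x
((3/2)(-((-D) (E_alpha)^2 D E_alpha E_3pi/2))) f = (468/125)cos x + (176/125)sin x

g(x) = (468/125)cos x + (176/125)sin x


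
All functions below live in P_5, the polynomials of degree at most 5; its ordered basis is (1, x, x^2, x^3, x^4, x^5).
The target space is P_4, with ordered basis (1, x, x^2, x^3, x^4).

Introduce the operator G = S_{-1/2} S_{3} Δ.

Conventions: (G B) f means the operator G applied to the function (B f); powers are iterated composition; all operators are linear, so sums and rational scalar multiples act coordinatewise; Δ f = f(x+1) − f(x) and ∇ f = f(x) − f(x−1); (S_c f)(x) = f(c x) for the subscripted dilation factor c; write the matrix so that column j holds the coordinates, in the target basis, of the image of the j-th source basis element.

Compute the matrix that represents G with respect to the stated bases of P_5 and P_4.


the matrix is [[0, 1, 1, 1, 1, 1]; [0, 0, -3, -9/2, -6, -15/2]; [0, 0, 0, 27/4, 27/2, 45/2]; [0, 0, 0, 0, -27/2, -135/4]; [0, 0, 0, 0, 0, 405/16]] (rows listed top to bottom)

image of 1: 0
image of x: 1
image of x^2: -3x + 1
image of x^3: (27/4)x^2 - (9/2)x + 1
image of x^4: -(27/2)x^3 + (27/2)x^2 - 6x + 1
image of x^5: (405/16)x^4 - (135/4)x^3 + (45/2)x^2 - (15/2)x + 1
each image's coordinates form column j of the matrix


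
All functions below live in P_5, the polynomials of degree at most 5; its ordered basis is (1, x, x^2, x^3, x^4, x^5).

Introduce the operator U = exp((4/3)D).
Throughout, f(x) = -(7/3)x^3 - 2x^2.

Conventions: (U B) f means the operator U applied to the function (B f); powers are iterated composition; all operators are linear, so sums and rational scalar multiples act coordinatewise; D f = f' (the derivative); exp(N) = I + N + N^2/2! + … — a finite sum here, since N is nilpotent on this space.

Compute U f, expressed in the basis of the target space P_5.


order-1 term: -(28/3)x^2 - (16/3)x
order-2 term: -(112/9)x - 32/9
order-3 term: -448/81
the series for exp((4/3)D) f terminates at order 3
exp((4/3)D) f = -(7/3)x^3 - (34/3)x^2 - (160/9)x - 736/81

the result is g(x) = -(7/3)x^3 - (34/3)x^2 - (160/9)x - 736/81


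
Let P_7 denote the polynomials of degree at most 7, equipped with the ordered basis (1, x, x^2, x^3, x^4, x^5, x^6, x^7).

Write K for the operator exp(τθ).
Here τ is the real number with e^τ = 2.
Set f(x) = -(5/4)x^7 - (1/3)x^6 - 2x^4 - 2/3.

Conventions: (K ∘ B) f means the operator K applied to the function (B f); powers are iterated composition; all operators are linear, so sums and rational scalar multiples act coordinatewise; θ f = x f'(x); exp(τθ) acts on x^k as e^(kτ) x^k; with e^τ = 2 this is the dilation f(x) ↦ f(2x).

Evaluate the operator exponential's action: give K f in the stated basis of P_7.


g(x) = -160x^7 - (64/3)x^6 - 32x^4 - 2/3

exp(τθ) x^k = e^(kτ) x^k; with e^τ = 2 this sends x^k to 2^k x^k
x^4 ↦ 16 x^4
x^6 ↦ 64 x^6
x^7 ↦ 128 x^7
applying this coordinatewise to f: exp(τθ) f = -160x^7 - (64/3)x^6 - 32x^4 - 2/3


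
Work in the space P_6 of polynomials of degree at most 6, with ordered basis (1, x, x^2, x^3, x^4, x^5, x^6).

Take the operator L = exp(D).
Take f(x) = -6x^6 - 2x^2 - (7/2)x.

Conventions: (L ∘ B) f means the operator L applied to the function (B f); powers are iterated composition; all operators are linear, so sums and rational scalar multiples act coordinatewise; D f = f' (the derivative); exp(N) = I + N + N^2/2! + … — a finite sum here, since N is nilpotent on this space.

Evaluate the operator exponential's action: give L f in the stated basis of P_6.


the image equals g(x) = -6x^6 - 36x^5 - 90x^4 - 120x^3 - 92x^2 - (87/2)x - 23/2

order-1 term: -36x^5 - 4x - 7/2
order-2 term: -90x^4 - 2
order-3 term: -120x^3
order-4 term: -90x^2
order-5 term: -36x
order-6 term: -6
the series for exp(D) f terminates at order 6
exp(D) f = -6x^6 - 36x^5 - 90x^4 - 120x^3 - 92x^2 - (87/2)x - 23/2


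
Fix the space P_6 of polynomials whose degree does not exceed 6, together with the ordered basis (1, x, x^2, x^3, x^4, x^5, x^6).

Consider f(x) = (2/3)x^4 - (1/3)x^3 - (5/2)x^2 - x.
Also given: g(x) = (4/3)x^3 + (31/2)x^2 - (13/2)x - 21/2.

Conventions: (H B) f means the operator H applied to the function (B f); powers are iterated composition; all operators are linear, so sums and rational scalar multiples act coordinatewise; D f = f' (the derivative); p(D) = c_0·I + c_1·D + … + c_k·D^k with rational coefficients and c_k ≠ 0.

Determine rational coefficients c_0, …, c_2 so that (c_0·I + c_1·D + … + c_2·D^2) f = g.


D^0 f = (2/3)x^4 - (1/3)x^3 - (5/2)x^2 - x
D^1 f = (8/3)x^3 - x^2 - 5x - 1
D^2 f = 8x^2 - 2x - 5
matching coefficients of g against c_0 f + c_1 Df + … from the top degree down determines the c_i
solution: c_0 = 0, c_1 = 1/2, c_2 = 2

p(D) = (1/2)·D + 2·D^2, i.e. c_0 = 0, c_1 = 1/2, c_2 = 2


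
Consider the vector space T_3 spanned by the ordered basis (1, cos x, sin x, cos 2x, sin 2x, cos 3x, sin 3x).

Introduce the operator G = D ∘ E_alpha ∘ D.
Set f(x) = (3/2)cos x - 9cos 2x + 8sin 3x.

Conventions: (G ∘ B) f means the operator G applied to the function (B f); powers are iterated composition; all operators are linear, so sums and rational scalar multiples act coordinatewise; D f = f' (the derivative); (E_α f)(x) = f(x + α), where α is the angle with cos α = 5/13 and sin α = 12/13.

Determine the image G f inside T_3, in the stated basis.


D f = -(3/2)sin x + 18sin 2x + 24cos 3x
E_alpha D f = -(18/13)cos x - (15/26)sin x + (2160/169)cos 2x - (2142/169)sin 2x - (48840/2197)cos 3x + (19872/2197)sin 3x
D E_alpha D f = -(15/26)cos x + (18/13)sin x - (4284/169)cos 2x - (4320/169)sin 2x + (59616/2197)cos 3x + (146520/2197)sin 3x

g(x) = -(15/26)cos x + (18/13)sin x - (4284/169)cos 2x - (4320/169)sin 2x + (59616/2197)cos 3x + (146520/2197)sin 3x


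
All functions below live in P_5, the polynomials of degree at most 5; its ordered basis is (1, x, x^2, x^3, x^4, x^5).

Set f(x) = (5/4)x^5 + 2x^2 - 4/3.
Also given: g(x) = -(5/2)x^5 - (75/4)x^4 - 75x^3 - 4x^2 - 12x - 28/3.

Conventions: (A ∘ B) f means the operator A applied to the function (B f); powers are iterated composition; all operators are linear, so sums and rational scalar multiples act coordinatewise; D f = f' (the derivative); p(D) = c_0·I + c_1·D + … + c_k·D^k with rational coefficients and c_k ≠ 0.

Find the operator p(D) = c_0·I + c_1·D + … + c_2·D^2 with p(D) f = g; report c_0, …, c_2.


p(D) = -2·I − 3·D − 3·D^2, i.e. c_0 = -2, c_1 = -3, c_2 = -3

D^0 f = (5/4)x^5 + 2x^2 - 4/3
D^1 f = (25/4)x^4 + 4x
D^2 f = 25x^3 + 4
matching coefficients of g against c_0 f + c_1 Df + … from the top degree down determines the c_i
solution: c_0 = -2, c_1 = -3, c_2 = -3


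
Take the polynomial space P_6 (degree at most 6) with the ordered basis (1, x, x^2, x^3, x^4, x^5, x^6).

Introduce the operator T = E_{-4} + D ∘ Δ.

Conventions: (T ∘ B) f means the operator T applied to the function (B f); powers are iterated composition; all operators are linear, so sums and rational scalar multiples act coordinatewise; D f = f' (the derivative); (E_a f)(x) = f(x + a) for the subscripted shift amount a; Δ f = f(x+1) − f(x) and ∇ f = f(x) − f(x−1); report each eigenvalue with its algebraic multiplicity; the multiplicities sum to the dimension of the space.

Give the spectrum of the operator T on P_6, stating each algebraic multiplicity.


λ = 1 (multiplicity 7)

image of 1: 1
image of x: x - 4
image of x^2: x^2 - 8x + 18
image of x^3: x^3 - 12x^2 + 54x - 61
image of x^4: x^4 - 16x^3 + 108x^2 - 244x + 260
image of x^5: x^5 - 20x^4 + 180x^3 - 610x^2 + 1300x - 1019
image of x^6: x^6 - 24x^5 + 270x^4 - 1220x^3 + 3900x^2 - 6114x + 4102
the matrix is upper triangular; its diagonal is (1, 1, 1, 1, 1, 1, 1)
for a triangular matrix the eigenvalues are the diagonal entries, with algebraic multiplicity their repetition count
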